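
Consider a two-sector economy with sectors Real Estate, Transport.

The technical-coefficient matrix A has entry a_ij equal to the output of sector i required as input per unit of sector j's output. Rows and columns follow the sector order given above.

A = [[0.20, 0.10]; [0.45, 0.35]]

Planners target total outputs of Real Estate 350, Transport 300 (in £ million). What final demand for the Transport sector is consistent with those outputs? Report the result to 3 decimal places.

I − A =
  [   0.80    -0.10]
  [  -0.45     0.65]
d = (I − A) x:
  d_1 = (+0.80)·350 + (-0.10)·300 = 250.000
  d_2 = (-0.45)·350 + (+0.65)·300 = 37.500

d_2 = 37.500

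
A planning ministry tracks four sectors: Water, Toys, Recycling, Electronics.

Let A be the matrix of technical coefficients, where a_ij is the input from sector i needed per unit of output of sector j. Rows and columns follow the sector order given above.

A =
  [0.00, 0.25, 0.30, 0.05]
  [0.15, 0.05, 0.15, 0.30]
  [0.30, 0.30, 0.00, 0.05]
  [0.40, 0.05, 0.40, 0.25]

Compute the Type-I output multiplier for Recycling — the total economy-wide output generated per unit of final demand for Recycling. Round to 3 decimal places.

m_R = 4.096

I − A =
  [   1.00    -0.25    -0.30    -0.05]
  [  -0.15     0.95    -0.15    -0.30]
  [  -0.30    -0.30     1.00    -0.05]
  [  -0.40    -0.05    -0.40     0.75]
Compute the cofactors C_ij = (−1)^(i+j)·(3×3 minor ij) of I−A; the adjugate is their transpose:
adj(I−A) = Cᵀ =
  [ 0.608375   0.259250   0.286750   0.163375]
  [ 0.302250   0.630500   0.302250   0.292500]
  [ 0.298375   0.283500   0.620000   0.174625]
  [ 0.503750   0.331500   0.503750   0.757250]
det(I−A) = Σ_j (I−A)_1j·C_1j = (1.00)(0.608375) + (-0.25)(0.302250) + (-0.30)(0.298375) + (-0.05)(0.503750) = 0.4181125
(I − A)⁻¹ = adj(I−A) / det(I−A) ≈
  [   1.4551     0.6200     0.6858     0.3907]
  [   0.7229     1.5080     0.7229     0.6996]
  [   0.7136     0.6780     1.4829     0.4177]
  [   1.2048     0.7928     1.2048     1.8111]
The output multiplier for sector j is the column-j sum of the Leontief inverse (I − A)⁻¹ = adj(I−A) / det(I−A).
Column R of adj(I−A): (0.286750, 0.302250, 0.620000, 0.503750); det(I−A) = 0.4181125.
m_R = (0.286750 + 0.302250 + 0.620000 + 0.503750) / 0.4181125 = 1.71275 / 0.4181125 ≈ 4.096.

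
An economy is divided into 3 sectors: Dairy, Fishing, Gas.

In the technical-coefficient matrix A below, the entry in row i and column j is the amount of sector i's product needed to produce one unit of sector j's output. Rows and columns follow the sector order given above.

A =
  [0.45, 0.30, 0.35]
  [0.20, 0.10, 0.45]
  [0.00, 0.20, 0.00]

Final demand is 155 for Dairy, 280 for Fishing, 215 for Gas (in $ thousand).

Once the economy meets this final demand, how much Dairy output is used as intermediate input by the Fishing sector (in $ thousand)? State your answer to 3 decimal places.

I − A =
  [   0.55    -0.30    -0.35]
  [  -0.20     0.90    -0.45]
  [   0.00    -0.20     1.00]
Cofactors of I−A, C_ij = (−1)^(i+j)·(minor ij) (rows/columns in the sector order above):
  C_11 = (0.90)(1.00) − (-0.45)(-0.20) = 0.8100
  C_12 = −[(-0.20)(1.00) − (-0.45)(0.00)] = 0.2000
  C_13 = (-0.20)(-0.20) − (0.90)(0.00) = 0.0400
  C_21 = −[(-0.30)(1.00) − (-0.35)(-0.20)] = 0.3700
  C_22 = (0.55)(1.00) − (-0.35)(0.00) = 0.5500
  C_23 = −[(0.55)(-0.20) − (-0.30)(0.00)] = 0.1100
  C_31 = (-0.30)(-0.45) − (-0.35)(0.90) = 0.4500
  C_32 = −[(0.55)(-0.45) − (-0.35)(-0.20)] = 0.3175
  C_33 = (0.55)(0.90) − (-0.30)(-0.20) = 0.4350
det(I−A) = Σ_j (I−A)_1j·C_1j = (0.55)(0.8100) + (-0.30)(0.2000) + (-0.35)(0.0400) = 0.3715
adj(I−A) = Cᵀ =
  [ 0.8100   0.3700   0.4500]
  [ 0.2000   0.5500   0.3175]
  [ 0.0400   0.1100   0.4350]
(I − A)⁻¹ = adj(I−A) / det(I−A) ≈
  [   2.1803     0.9960     1.2113]
  [   0.5384     1.4805     0.8546]
  [   0.1077     0.2961     1.1709]
First solve x = (I − A)⁻¹ d = adj(I−A)·d / det(I−A); in particular x_2 = (0.2000·155 + 0.5500·280 + 0.3175·215) / 0.3715 = 253.2625 / 0.3715 ≈ 681.72948.
Intermediate flow from 1 to 2: z_12 = a_12 · x_2 = 0.30 × 253.2625 / 0.3715 = 75.97875 / 0.3715 ≈ 204.519.

z_12 = 204.519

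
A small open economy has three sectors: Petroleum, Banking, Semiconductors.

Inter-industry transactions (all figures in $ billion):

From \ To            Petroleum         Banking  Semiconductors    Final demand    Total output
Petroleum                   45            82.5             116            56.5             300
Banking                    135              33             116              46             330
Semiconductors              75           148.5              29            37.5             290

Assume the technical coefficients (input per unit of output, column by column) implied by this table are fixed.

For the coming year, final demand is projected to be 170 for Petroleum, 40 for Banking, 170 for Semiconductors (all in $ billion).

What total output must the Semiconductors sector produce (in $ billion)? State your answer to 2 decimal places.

x_S = 845.33

Technical coefficients a_ij = z_ij / X_j:
  a_PP = 45/300 = 0.15, a_BP = 135/300 = 0.45, a_SP = 75/300 = 0.25
  a_PB = 82.5/330 = 0.25, a_BB = 33/330 = 0.10, a_SB = 148.5/330 = 0.45
  a_PS = 116/290 = 0.40, a_BS = 116/290 = 0.40, a_SS = 29/290 = 0.10
I − A =
  [   0.85    -0.25    -0.40]
  [  -0.45     0.90    -0.40]
  [  -0.25    -0.45     0.90]
Cofactors of I−A, C_ij = (−1)^(i+j)·(minor ij) (rows/columns in the sector order above):
  C_11 = (0.90)(0.90) − (-0.40)(-0.45) = 0.6300
  C_12 = −[(-0.45)(0.90) − (-0.40)(-0.25)] = 0.5050
  C_13 = (-0.45)(-0.45) − (0.90)(-0.25) = 0.4275
  C_21 = −[(-0.25)(0.90) − (-0.40)(-0.45)] = 0.4050
  C_22 = (0.85)(0.90) − (-0.40)(-0.25) = 0.6650
  C_23 = −[(0.85)(-0.45) − (-0.25)(-0.25)] = 0.4450
  C_31 = (-0.25)(-0.40) − (-0.40)(0.90) = 0.4600
  C_32 = −[(0.85)(-0.40) − (-0.40)(-0.45)] = 0.5200
  C_33 = (0.85)(0.90) − (-0.25)(-0.45) = 0.6525
det(I−A) = Σ_j (I−A)_1j·C_1j = (0.85)(0.6300) + (-0.25)(0.5050) + (-0.40)(0.4275) = 0.23825
adj(I−A) = Cᵀ =
  [ 0.6300   0.4050   0.4600]
  [ 0.5050   0.6650   0.5200]
  [ 0.4275   0.4450   0.6525]
(I − A)⁻¹ = adj(I−A) / det(I−A) ≈
  [   2.6443     1.6999     1.9307]
  [   2.1196     2.7912     2.1826]
  [   1.7943     1.8678     2.7387]
x = (I − A)⁻¹ d = adj(I−A)·d / det(I−A), with det(I−A) = 0.23825:
  x_P = (0.6300·170 + 0.4050·40 + 0.4600·170) / 0.23825 = 201.50 / 0.23825 ≈ 845.75
  x_B = (0.5050·170 + 0.6650·40 + 0.5200·170) / 0.23825 = 200.85 / 0.23825 ≈ 843.02
  x_S = (0.4275·170 + 0.4450·40 + 0.6525·170) / 0.23825 = 201.40 / 0.23825 ≈ 845.33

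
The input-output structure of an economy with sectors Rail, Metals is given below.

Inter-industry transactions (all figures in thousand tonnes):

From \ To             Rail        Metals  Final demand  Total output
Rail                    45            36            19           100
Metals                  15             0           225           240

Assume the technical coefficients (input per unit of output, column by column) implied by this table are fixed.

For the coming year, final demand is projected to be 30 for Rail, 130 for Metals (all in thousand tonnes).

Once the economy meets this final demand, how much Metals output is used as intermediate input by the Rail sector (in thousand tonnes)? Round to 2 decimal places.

Technical coefficients a_ij = z_ij / X_j:
  a_RR = 45/100 = 0.45, a_MR = 15/100 = 0.15
  a_RM = 36/240 = 0.15, a_MM = 0/240 = 0.00
I − A =
  [   0.55    -0.15]
  [  -0.15     1.00]
det(I−A) = (0.55)(1.00) − (-0.15)(-0.15) = 0.5275
adj(I−A) = [[1.00, 0.15], [0.15, 0.55]]
(I − A)⁻¹ = adj(I−A) / det(I−A) ≈
  [   1.8957     0.2844]
  [   0.2844     1.0427]
First solve x = (I − A)⁻¹ d = adj(I−A)·d / det(I−A); in particular x_R = (1.00·30 + 0.15·130) / 0.5275 = 49.50 / 0.5275 ≈ 93.8389.
Intermediate flow from M to R: z_MR = a_MR · x_R = 0.15 × 49.50 / 0.5275 = 7.425 / 0.5275 ≈ 14.08.

z_MR = 14.08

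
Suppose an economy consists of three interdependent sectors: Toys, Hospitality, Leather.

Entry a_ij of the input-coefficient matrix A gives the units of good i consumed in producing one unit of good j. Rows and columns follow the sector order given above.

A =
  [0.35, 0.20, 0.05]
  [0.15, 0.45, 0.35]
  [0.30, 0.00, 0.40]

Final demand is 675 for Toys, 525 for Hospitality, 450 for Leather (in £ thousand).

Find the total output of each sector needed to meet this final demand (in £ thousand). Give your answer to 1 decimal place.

x_1 = 1970.9, x_2 = 2596.4, x_3 = 1735.4

I − A =
  [   0.65    -0.20    -0.05]
  [  -0.15     0.55    -0.35]
  [  -0.30     0.00     0.60]
Cofactors of I−A, C_ij = (−1)^(i+j)·(minor ij) (rows/columns in the sector order above):
  C_11 = (0.55)(0.60) − (-0.35)(0.00) = 0.3300
  C_12 = −[(-0.15)(0.60) − (-0.35)(-0.30)] = 0.1950
  C_13 = (-0.15)(0.00) − (0.55)(-0.30) = 0.1650
  C_21 = −[(-0.20)(0.60) − (-0.05)(0.00)] = 0.1200
  C_22 = (0.65)(0.60) − (-0.05)(-0.30) = 0.3750
  C_23 = −[(0.65)(0.00) − (-0.20)(-0.30)] = 0.0600
  C_31 = (-0.20)(-0.35) − (-0.05)(0.55) = 0.0975
  C_32 = −[(0.65)(-0.35) − (-0.05)(-0.15)] = 0.2350
  C_33 = (0.65)(0.55) − (-0.20)(-0.15) = 0.3275
det(I−A) = Σ_j (I−A)_1j·C_1j = (0.65)(0.3300) + (-0.20)(0.1950) + (-0.05)(0.1650) = 0.16725
adj(I−A) = Cᵀ =
  [ 0.3300   0.1200   0.0975]
  [ 0.1950   0.3750   0.2350]
  [ 0.1650   0.0600   0.3275]
(I − A)⁻¹ = adj(I−A) / det(I−A) ≈
  [   1.9731     0.7175     0.5830]
  [   1.1659     2.2422     1.4051]
  [   0.9865     0.3587     1.9581]
x = (I − A)⁻¹ d = adj(I−A)·d / det(I−A), with det(I−A) = 0.16725:
  x_1 = (0.3300·675 + 0.1200·525 + 0.0975·450) / 0.16725 = 329.625 / 0.16725 ≈ 1970.9
  x_2 = (0.1950·675 + 0.3750·525 + 0.2350·450) / 0.16725 = 434.25 / 0.16725 ≈ 2596.4
  x_3 = (0.1650·675 + 0.0600·525 + 0.3275·450) / 0.16725 = 290.25 / 0.16725 ≈ 1735.4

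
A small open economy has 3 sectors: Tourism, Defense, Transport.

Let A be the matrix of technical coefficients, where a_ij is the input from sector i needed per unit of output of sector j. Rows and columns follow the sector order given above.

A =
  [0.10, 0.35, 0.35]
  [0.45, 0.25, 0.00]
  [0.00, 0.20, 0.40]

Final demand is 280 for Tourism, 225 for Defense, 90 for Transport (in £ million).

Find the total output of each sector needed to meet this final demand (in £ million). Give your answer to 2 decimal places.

x_1 = 762.10, x_2 = 757.26, x_3 = 402.42

I − A =
  [   0.90    -0.35    -0.35]
  [  -0.45     0.75     0.00]
  [   0.00    -0.20     0.60]
Cofactors of I−A, C_ij = (−1)^(i+j)·(minor ij) (rows/columns in the sector order above):
  C_11 = (0.75)(0.60) − (0.00)(-0.20) = 0.4500
  C_12 = −[(-0.45)(0.60) − (0.00)(0.00)] = 0.2700
  C_13 = (-0.45)(-0.20) − (0.75)(0.00) = 0.0900
  C_21 = −[(-0.35)(0.60) − (-0.35)(-0.20)] = 0.2800
  C_22 = (0.90)(0.60) − (-0.35)(0.00) = 0.5400
  C_23 = −[(0.90)(-0.20) − (-0.35)(0.00)] = 0.1800
  C_31 = (-0.35)(0.00) − (-0.35)(0.75) = 0.2625
  C_32 = −[(0.90)(0.00) − (-0.35)(-0.45)] = 0.1575
  C_33 = (0.90)(0.75) − (-0.35)(-0.45) = 0.5175
det(I−A) = Σ_j (I−A)_1j·C_1j = (0.90)(0.4500) + (-0.35)(0.2700) + (-0.35)(0.0900) = 0.2790
adj(I−A) = Cᵀ =
  [ 0.4500   0.2800   0.2625]
  [ 0.2700   0.5400   0.1575]
  [ 0.0900   0.1800   0.5175]
(I − A)⁻¹ = adj(I−A) / det(I−A) ≈
  [   1.6129     1.0036     0.9409]
  [   0.9677     1.9355     0.5645]
  [   0.3226     0.6452     1.8548]
x = (I − A)⁻¹ d = adj(I−A)·d / det(I−A), with det(I−A) = 0.2790:
  x_1 = (0.4500·280 + 0.2800·225 + 0.2625·90) / 0.2790 = 212.625 / 0.2790 ≈ 762.10
  x_2 = (0.2700·280 + 0.5400·225 + 0.1575·90) / 0.2790 = 211.275 / 0.2790 ≈ 757.26
  x_3 = (0.0900·280 + 0.1800·225 + 0.5175·90) / 0.2790 = 112.275 / 0.2790 ≈ 402.42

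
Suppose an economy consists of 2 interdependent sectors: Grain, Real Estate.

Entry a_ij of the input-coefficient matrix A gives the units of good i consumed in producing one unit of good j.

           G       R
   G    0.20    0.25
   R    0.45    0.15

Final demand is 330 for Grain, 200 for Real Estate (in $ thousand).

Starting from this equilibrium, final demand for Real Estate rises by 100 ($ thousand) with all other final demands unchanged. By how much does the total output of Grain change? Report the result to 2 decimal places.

I − A =
  [   0.80    -0.25]
  [  -0.45     0.85]
det(I−A) = (0.80)(0.85) − (-0.25)(-0.45) = 0.5675
adj(I−A) = [[0.85, 0.25], [0.45, 0.80]]
(I − A)⁻¹ = adj(I−A) / det(I−A) ≈
  [   1.4978     0.4405]
  [   0.7930     1.4097]
Δx = (I − A)⁻¹ Δd with Δd having +100 in the Real Estate component and 0 elsewhere.
So Δx_G = L_GR · (+100), where L_GR = adj(I−A)_GR / det(I−A) = 0.25 / 0.5675.
Δx_G = 0.25 × (+100) / 0.5675 = 25.00 / 0.5675 ≈ 44.05.

Δx_G = 44.05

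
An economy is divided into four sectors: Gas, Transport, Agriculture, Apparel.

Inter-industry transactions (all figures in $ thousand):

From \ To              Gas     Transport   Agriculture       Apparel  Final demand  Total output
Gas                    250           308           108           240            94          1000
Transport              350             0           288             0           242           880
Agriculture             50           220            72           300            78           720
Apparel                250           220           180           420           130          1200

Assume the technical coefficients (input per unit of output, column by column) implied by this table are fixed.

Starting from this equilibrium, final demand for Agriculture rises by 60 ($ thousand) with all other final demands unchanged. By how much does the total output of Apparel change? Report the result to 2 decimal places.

Δx_4 = 121.04

Technical coefficients a_ij = z_ij / X_j:
  a_11 = 250/1000 = 0.25, a_21 = 350/1000 = 0.35, a_31 = 50/1000 = 0.05, a_41 = 250/1000 = 0.25
  a_12 = 308/880 = 0.35, a_22 = 0/880 = 0.00, a_32 = 220/880 = 0.25, a_42 = 220/880 = 0.25
  a_13 = 108/720 = 0.15, a_23 = 288/720 = 0.40, a_33 = 72/720 = 0.10, a_43 = 180/720 = 0.25
  a_14 = 240/1200 = 0.20, a_24 = 0/1200 = 0.00, a_34 = 300/1200 = 0.25, a_44 = 420/1200 = 0.35
I − A =
  [   0.75    -0.35    -0.15    -0.20]
  [  -0.35     1.00    -0.40     0.00]
  [  -0.05    -0.25     0.90    -0.25]
  [  -0.25    -0.25    -0.25     0.65]
Compute the cofactors C_ij = (−1)^(i+j)·(3×3 minor ij) of I−A; the adjugate is their transpose:
adj(I−A) = Cᵀ =
  [ 0.432500   0.274125   0.258500   0.232500]
  [ 0.220875   0.330125   0.226625   0.155125]
  [ 0.173750   0.192000   0.340375   0.184375]
  [ 0.318125   0.306250   0.317500   0.462125]
det(I−A) = Σ_j (I−A)_1j·C_1j = (0.75)(0.432500) + (-0.35)(0.220875) + (-0.15)(0.173750) + (-0.20)(0.318125) = 0.15738125
(I − A)⁻¹ = adj(I−A) / det(I−A) ≈
  [   2.7481     1.7418     1.6425     1.4773]
  [   1.4034     2.0976     1.4400     0.9857]
  [   1.1040     1.2200     2.1627     1.1715]
  [   2.0214     1.9459     2.0174     2.9363]
Δx = (I − A)⁻¹ Δd with Δd having +60 in the Agriculture component and 0 elsewhere.
So Δx_4 = L_43 · (+60), where L_43 = adj(I−A)_43 / det(I−A) = 0.317500 / 0.15738125.
Δx_4 = 0.317500 × (+60) / 0.15738125 = 19.05 / 0.15738125 ≈ 121.04.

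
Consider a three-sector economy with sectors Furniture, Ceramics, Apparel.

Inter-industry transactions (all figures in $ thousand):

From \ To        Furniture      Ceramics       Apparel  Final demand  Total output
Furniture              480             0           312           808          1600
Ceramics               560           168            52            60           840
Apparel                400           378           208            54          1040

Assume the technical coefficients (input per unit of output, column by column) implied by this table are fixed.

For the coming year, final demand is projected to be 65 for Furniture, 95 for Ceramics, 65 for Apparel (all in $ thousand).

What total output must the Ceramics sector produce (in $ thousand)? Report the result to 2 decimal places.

Technical coefficients a_ij = z_ij / X_j:
  a_11 = 480/1600 = 0.30, a_21 = 560/1600 = 0.35, a_31 = 400/1600 = 0.25
  a_12 = 0/840 = 0.00, a_22 = 168/840 = 0.20, a_32 = 378/840 = 0.45
  a_13 = 312/1040 = 0.30, a_23 = 52/1040 = 0.05, a_33 = 208/1040 = 0.20
I − A =
  [   0.70     0.00    -0.30]
  [  -0.35     0.80    -0.05]
  [  -0.25    -0.45     0.80]
Cofactors of I−A, C_ij = (−1)^(i+j)·(minor ij) (rows/columns in the sector order above):
  C_11 = (0.80)(0.80) − (-0.05)(-0.45) = 0.6175
  C_12 = −[(-0.35)(0.80) − (-0.05)(-0.25)] = 0.2925
  C_13 = (-0.35)(-0.45) − (0.80)(-0.25) = 0.3575
  C_21 = −[(0.00)(0.80) − (-0.30)(-0.45)] = 0.1350
  C_22 = (0.70)(0.80) − (-0.30)(-0.25) = 0.4850
  C_23 = −[(0.70)(-0.45) − (0.00)(-0.25)] = 0.3150
  C_31 = (0.00)(-0.05) − (-0.30)(0.80) = 0.2400
  C_32 = −[(0.70)(-0.05) − (-0.30)(-0.35)] = 0.1400
  C_33 = (0.70)(0.80) − (0.00)(-0.35) = 0.5600
det(I−A) = Σ_j (I−A)_1j·C_1j = (0.70)(0.6175) + (0.00)(0.2925) + (-0.30)(0.3575) = 0.3250
adj(I−A) = Cᵀ =
  [ 0.6175   0.1350   0.2400]
  [ 0.2925   0.4850   0.1400]
  [ 0.3575   0.3150   0.5600]
(I − A)⁻¹ = adj(I−A) / det(I−A) ≈
  [   1.9000     0.4154     0.7385]
  [   0.9000     1.4923     0.4308]
  [   1.1000     0.9692     1.7231]
x = (I − A)⁻¹ d = adj(I−A)·d / det(I−A), with det(I−A) = 0.3250:
  x_1 = (0.6175·65 + 0.1350·95 + 0.2400·65) / 0.3250 = 68.5625 / 0.3250 ≈ 210.96
  x_2 = (0.2925·65 + 0.4850·95 + 0.1400·65) / 0.3250 = 74.1875 / 0.3250 ≈ 228.27
  x_3 = (0.3575·65 + 0.3150·95 + 0.5600·65) / 0.3250 = 89.5625 / 0.3250 ≈ 275.58

x_2 = 228.27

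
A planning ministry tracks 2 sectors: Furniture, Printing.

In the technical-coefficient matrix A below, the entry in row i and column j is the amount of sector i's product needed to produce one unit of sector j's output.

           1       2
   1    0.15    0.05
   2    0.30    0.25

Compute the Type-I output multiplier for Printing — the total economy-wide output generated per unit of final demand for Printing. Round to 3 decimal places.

I − A =
  [   0.85    -0.05]
  [  -0.30     0.75]
det(I−A) = (0.85)(0.75) − (-0.05)(-0.30) = 0.6225
adj(I−A) = [[0.75, 0.05], [0.30, 0.85]]
(I − A)⁻¹ = adj(I−A) / det(I−A) ≈
  [   1.2048     0.0803]
  [   0.4819     1.3655]
The output multiplier for sector j is the column-j sum of the Leontief inverse (I − A)⁻¹ = adj(I−A) / det(I−A).
Column 2 of adj(I−A): (0.05, 0.85); det(I−A) = 0.6225.
m_2 = (0.05 + 0.85) / 0.6225 = 0.90 / 0.6225 ≈ 1.446.

m_2 = 1.446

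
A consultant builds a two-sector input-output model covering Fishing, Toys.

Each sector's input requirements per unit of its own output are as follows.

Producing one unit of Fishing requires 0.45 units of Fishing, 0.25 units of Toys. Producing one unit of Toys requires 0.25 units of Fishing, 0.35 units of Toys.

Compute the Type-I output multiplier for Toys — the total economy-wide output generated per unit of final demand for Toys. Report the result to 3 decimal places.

I − A =
  [   0.55    -0.25]
  [  -0.25     0.65]
det(I−A) = (0.55)(0.65) − (-0.25)(-0.25) = 0.2950
adj(I−A) = [[0.65, 0.25], [0.25, 0.55]]
(I − A)⁻¹ = adj(I−A) / det(I−A) ≈
  [   2.2034     0.8475]
  [   0.8475     1.8644]
The output multiplier for sector j is the column-j sum of the Leontief inverse (I − A)⁻¹ = adj(I−A) / det(I−A).
Column T of adj(I−A): (0.25, 0.55); det(I−A) = 0.2950.
m_T = (0.25 + 0.55) / 0.2950 = 0.80 / 0.2950 ≈ 2.712.

m_T = 2.712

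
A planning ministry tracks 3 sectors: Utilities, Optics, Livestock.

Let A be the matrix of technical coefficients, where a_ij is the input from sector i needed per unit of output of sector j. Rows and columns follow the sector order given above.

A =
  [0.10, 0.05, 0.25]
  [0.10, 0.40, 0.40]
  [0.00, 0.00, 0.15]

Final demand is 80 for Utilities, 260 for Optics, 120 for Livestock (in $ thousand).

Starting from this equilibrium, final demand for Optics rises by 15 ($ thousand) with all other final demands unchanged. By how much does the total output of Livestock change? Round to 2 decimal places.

I − A =
  [   0.90    -0.05    -0.25]
  [  -0.10     0.60    -0.40]
  [   0.00     0.00     0.85]
Cofactors of I−A, C_ij = (−1)^(i+j)·(minor ij) (rows/columns in the sector order above):
  C_11 = (0.60)(0.85) − (-0.40)(0.00) = 0.5100
  C_12 = −[(-0.10)(0.85) − (-0.40)(0.00)] = 0.0850
  C_13 = (-0.10)(0.00) − (0.60)(0.00) = 0.0000
  C_21 = −[(-0.05)(0.85) − (-0.25)(0.00)] = 0.0425
  C_22 = (0.90)(0.85) − (-0.25)(0.00) = 0.7650
  C_23 = −[(0.90)(0.00) − (-0.05)(0.00)] = 0.0000
  C_31 = (-0.05)(-0.40) − (-0.25)(0.60) = 0.1700
  C_32 = −[(0.90)(-0.40) − (-0.25)(-0.10)] = 0.3850
  C_33 = (0.90)(0.60) − (-0.05)(-0.10) = 0.5350
det(I−A) = Σ_j (I−A)_1j·C_1j = (0.90)(0.5100) + (-0.05)(0.0850) + (-0.25)(0.0000) = 0.45475
adj(I−A) = Cᵀ =
  [ 0.5100   0.0425   0.1700]
  [ 0.0850   0.7650   0.3850]
  [ 0.0000   0.0000   0.5350]
(I − A)⁻¹ = adj(I−A) / det(I−A) ≈
  [   1.1215     0.0935     0.3738]
  [   0.1869     1.6822     0.8466]
  [   0.0000     0.0000     1.1765]
Δx = (I − A)⁻¹ Δd with Δd having +15 in the Optics component and 0 elsewhere.
So Δx_3 = L_32 · (+15), where L_32 = adj(I−A)_32 / det(I−A) = 0.0000 / 0.45475.
Δx_3 = 0.0000 × (+15) / 0.45475 = 0.00 / 0.45475 = 0.00.

Δx_3 = 0.00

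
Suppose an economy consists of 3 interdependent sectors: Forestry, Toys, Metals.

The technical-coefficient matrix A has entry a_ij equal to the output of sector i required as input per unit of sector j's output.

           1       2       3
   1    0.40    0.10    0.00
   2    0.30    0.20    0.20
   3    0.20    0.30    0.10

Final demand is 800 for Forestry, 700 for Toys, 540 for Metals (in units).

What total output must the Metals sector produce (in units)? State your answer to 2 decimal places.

I − A =
  [   0.60    -0.10     0.00]
  [  -0.30     0.80    -0.20]
  [  -0.20    -0.30     0.90]
Cofactors of I−A, C_ij = (−1)^(i+j)·(minor ij) (rows/columns in the sector order above):
  C_11 = (0.80)(0.90) − (-0.20)(-0.30) = 0.6600
  C_12 = −[(-0.30)(0.90) − (-0.20)(-0.20)] = 0.3100
  C_13 = (-0.30)(-0.30) − (0.80)(-0.20) = 0.2500
  C_21 = −[(-0.10)(0.90) − (0.00)(-0.30)] = 0.0900
  C_22 = (0.60)(0.90) − (0.00)(-0.20) = 0.5400
  C_23 = −[(0.60)(-0.30) − (-0.10)(-0.20)] = 0.2000
  C_31 = (-0.10)(-0.20) − (0.00)(0.80) = 0.0200
  C_32 = −[(0.60)(-0.20) − (0.00)(-0.30)] = 0.1200
  C_33 = (0.60)(0.80) − (-0.10)(-0.30) = 0.4500
det(I−A) = Σ_j (I−A)_1j·C_1j = (0.60)(0.6600) + (-0.10)(0.3100) + (0.00)(0.2500) = 0.3650
adj(I−A) = Cᵀ =
  [ 0.6600   0.0900   0.0200]
  [ 0.3100   0.5400   0.1200]
  [ 0.2500   0.2000   0.4500]
(I − A)⁻¹ = adj(I−A) / det(I−A) ≈
  [   1.8082     0.2466     0.0548]
  [   0.8493     1.4795     0.3288]
  [   0.6849     0.5479     1.2329]
x = (I − A)⁻¹ d = adj(I−A)·d / det(I−A), with det(I−A) = 0.3650:
  x_1 = (0.6600·800 + 0.0900·700 + 0.0200·540) / 0.3650 = 601.80 / 0.3650 ≈ 1648.77
  x_2 = (0.3100·800 + 0.5400·700 + 0.1200·540) / 0.3650 = 690.80 / 0.3650 ≈ 1892.60
  x_3 = (0.2500·800 + 0.2000·700 + 0.4500·540) / 0.3650 = 583.00 / 0.3650 ≈ 1597.26

x_3 = 1597.26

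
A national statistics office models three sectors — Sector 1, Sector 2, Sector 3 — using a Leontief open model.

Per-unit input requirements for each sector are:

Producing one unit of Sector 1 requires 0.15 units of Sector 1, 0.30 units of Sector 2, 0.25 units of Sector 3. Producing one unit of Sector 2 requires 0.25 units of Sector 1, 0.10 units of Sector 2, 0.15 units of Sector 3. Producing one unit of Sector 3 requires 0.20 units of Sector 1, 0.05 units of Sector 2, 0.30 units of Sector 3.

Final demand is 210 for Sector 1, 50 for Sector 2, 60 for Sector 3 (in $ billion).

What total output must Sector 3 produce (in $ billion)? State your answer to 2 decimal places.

I − A =
  [   0.85    -0.25    -0.20]
  [  -0.30     0.90    -0.05]
  [  -0.25    -0.15     0.70]
Cofactors of I−A, C_ij = (−1)^(i+j)·(minor ij) (rows/columns in the sector order above):
  C_11 = (0.90)(0.70) − (-0.05)(-0.15) = 0.6225
  C_12 = −[(-0.30)(0.70) − (-0.05)(-0.25)] = 0.2225
  C_13 = (-0.30)(-0.15) − (0.90)(-0.25) = 0.2700
  C_21 = −[(-0.25)(0.70) − (-0.20)(-0.15)] = 0.2050
  C_22 = (0.85)(0.70) − (-0.20)(-0.25) = 0.5450
  C_23 = −[(0.85)(-0.15) − (-0.25)(-0.25)] = 0.1900
  C_31 = (-0.25)(-0.05) − (-0.20)(0.90) = 0.1925
  C_32 = −[(0.85)(-0.05) − (-0.20)(-0.30)] = 0.1025
  C_33 = (0.85)(0.90) − (-0.25)(-0.30) = 0.6900
det(I−A) = Σ_j (I−A)_1j·C_1j = (0.85)(0.6225) + (-0.25)(0.2225) + (-0.20)(0.2700) = 0.4195
adj(I−A) = Cᵀ =
  [ 0.6225   0.2050   0.1925]
  [ 0.2225   0.5450   0.1025]
  [ 0.2700   0.1900   0.6900]
(I − A)⁻¹ = adj(I−A) / det(I−A) ≈
  [   1.4839     0.4887     0.4589]
  [   0.5304     1.2992     0.2443]
  [   0.6436     0.4529     1.6448]
x = (I − A)⁻¹ d = adj(I−A)·d / det(I−A), with det(I−A) = 0.4195:
  x_1 = (0.6225·210 + 0.2050·50 + 0.1925·60) / 0.4195 = 152.525 / 0.4195 ≈ 363.59
  x_2 = (0.2225·210 + 0.5450·50 + 0.1025·60) / 0.4195 = 80.125 / 0.4195 ≈ 191.00
  x_3 = (0.2700·210 + 0.1900·50 + 0.6900·60) / 0.4195 = 107.60 / 0.4195 ≈ 256.50

x_3 = 256.50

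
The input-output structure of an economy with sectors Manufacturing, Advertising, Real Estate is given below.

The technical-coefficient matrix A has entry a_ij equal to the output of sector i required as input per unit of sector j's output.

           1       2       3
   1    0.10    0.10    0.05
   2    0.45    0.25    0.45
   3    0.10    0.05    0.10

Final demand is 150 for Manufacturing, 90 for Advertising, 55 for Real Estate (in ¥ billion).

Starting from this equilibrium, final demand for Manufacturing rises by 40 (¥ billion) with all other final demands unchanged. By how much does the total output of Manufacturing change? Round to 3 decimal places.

I − A =
  [   0.90    -0.10    -0.05]
  [  -0.45     0.75    -0.45]
  [  -0.10    -0.05     0.90]
Cofactors of I−A, C_ij = (−1)^(i+j)·(minor ij) (rows/columns in the sector order above):
  C_11 = (0.75)(0.90) − (-0.45)(-0.05) = 0.6525
  C_12 = −[(-0.45)(0.90) − (-0.45)(-0.10)] = 0.4500
  C_13 = (-0.45)(-0.05) − (0.75)(-0.10) = 0.0975
  C_21 = −[(-0.10)(0.90) − (-0.05)(-0.05)] = 0.0925
  C_22 = (0.90)(0.90) − (-0.05)(-0.10) = 0.8050
  C_23 = −[(0.90)(-0.05) − (-0.10)(-0.10)] = 0.0550
  C_31 = (-0.10)(-0.45) − (-0.05)(0.75) = 0.0825
  C_32 = −[(0.90)(-0.45) − (-0.05)(-0.45)] = 0.4275
  C_33 = (0.90)(0.75) − (-0.10)(-0.45) = 0.6300
det(I−A) = Σ_j (I−A)_1j·C_1j = (0.90)(0.6525) + (-0.10)(0.4500) + (-0.05)(0.0975) = 0.537375
adj(I−A) = Cᵀ =
  [ 0.6525   0.0925   0.0825]
  [ 0.4500   0.8050   0.4275]
  [ 0.0975   0.0550   0.6300]
(I − A)⁻¹ = adj(I−A) / det(I−A) ≈
  [   1.2142     0.1721     0.1535]
  [   0.8374     1.4980     0.7955]
  [   0.1814     0.1023     1.1724]
Δx = (I − A)⁻¹ Δd with Δd having +40 in the Manufacturing component and 0 elsewhere.
So Δx_1 = L_11 · (+40), where L_11 = adj(I−A)_11 / det(I−A) = 0.6525 / 0.537375.
Δx_1 = 0.6525 × (+40) / 0.537375 = 26.10 / 0.537375 ≈ 48.569.

Δx_1 = 48.569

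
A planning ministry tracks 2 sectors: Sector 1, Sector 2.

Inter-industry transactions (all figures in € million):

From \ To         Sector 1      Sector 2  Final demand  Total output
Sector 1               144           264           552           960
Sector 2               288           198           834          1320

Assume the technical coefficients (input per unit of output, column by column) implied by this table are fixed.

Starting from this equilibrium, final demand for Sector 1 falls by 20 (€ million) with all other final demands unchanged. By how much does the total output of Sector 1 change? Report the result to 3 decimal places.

Technical coefficients a_ij = z_ij / X_j:
  a_11 = 144/960 = 0.15, a_21 = 288/960 = 0.30
  a_12 = 264/1320 = 0.20, a_22 = 198/1320 = 0.15
I − A =
  [   0.85    -0.20]
  [  -0.30     0.85]
det(I−A) = (0.85)(0.85) − (-0.20)(-0.30) = 0.6625
adj(I−A) = [[0.85, 0.20], [0.30, 0.85]]
(I − A)⁻¹ = adj(I−A) / det(I−A) ≈
  [   1.2830     0.3019]
  [   0.4528     1.2830]
Δx = (I − A)⁻¹ Δd with Δd having -20 in the Sector 1 component and 0 elsewhere.
So Δx_1 = L_11 · (-20), where L_11 = adj(I−A)_11 / det(I−A) = 0.85 / 0.6625.
Δx_1 = 0.85 × (-20) / 0.6625 = -17.00 / 0.6625 ≈ -25.660.

Δx_1 = -25.660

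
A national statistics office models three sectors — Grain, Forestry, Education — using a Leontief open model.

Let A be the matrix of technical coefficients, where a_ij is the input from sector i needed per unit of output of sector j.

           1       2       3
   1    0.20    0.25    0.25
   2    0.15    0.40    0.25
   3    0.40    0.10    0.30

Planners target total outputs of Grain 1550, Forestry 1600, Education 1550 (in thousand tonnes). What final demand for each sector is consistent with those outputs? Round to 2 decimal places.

d_1 = 452.50, d_2 = 340.00, d_3 = 305.00

I − A =
  [   0.80    -0.25    -0.25]
  [  -0.15     0.60    -0.25]
  [  -0.40    -0.10     0.70]
d = (I − A) x:
  d_1 = (+0.80)·1550 + (-0.25)·1600 + (-0.25)·1550 = 452.50
  d_2 = (-0.15)·1550 + (+0.60)·1600 + (-0.25)·1550 = 340.00
  d_3 = (-0.40)·1550 + (-0.10)·1600 + (+0.70)·1550 = 305.00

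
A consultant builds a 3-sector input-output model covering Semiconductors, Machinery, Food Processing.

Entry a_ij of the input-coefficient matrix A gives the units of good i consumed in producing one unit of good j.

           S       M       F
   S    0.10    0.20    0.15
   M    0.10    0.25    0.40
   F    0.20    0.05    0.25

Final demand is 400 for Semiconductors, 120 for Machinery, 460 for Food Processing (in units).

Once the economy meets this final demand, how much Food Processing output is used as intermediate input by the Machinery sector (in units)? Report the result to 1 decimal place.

I − A =
  [   0.90    -0.20    -0.15]
  [  -0.10     0.75    -0.40]
  [  -0.20    -0.05     0.75]
Cofactors of I−A, C_ij = (−1)^(i+j)·(minor ij) (rows/columns in the sector order above):
  C_11 = (0.75)(0.75) − (-0.40)(-0.05) = 0.5425
  C_12 = −[(-0.10)(0.75) − (-0.40)(-0.20)] = 0.1550
  C_13 = (-0.10)(-0.05) − (0.75)(-0.20) = 0.1550
  C_21 = −[(-0.20)(0.75) − (-0.15)(-0.05)] = 0.1575
  C_22 = (0.90)(0.75) − (-0.15)(-0.20) = 0.6450
  C_23 = −[(0.90)(-0.05) − (-0.20)(-0.20)] = 0.0850
  C_31 = (-0.20)(-0.40) − (-0.15)(0.75) = 0.1925
  C_32 = −[(0.90)(-0.40) − (-0.15)(-0.10)] = 0.3750
  C_33 = (0.90)(0.75) − (-0.20)(-0.10) = 0.6550
det(I−A) = Σ_j (I−A)_1j·C_1j = (0.90)(0.5425) + (-0.20)(0.1550) + (-0.15)(0.1550) = 0.4340
adj(I−A) = Cᵀ =
  [ 0.5425   0.1575   0.1925]
  [ 0.1550   0.6450   0.3750]
  [ 0.1550   0.0850   0.6550]
(I − A)⁻¹ = adj(I−A) / det(I−A) ≈
  [   1.2500     0.3629     0.4435]
  [   0.3571     1.4862     0.8641]
  [   0.3571     0.1959     1.5092]
First solve x = (I − A)⁻¹ d = adj(I−A)·d / det(I−A); in particular x_M = (0.1550·400 + 0.6450·120 + 0.3750·460) / 0.4340 = 311.90 / 0.4340 ≈ 718.664.
Intermediate flow from F to M: z_FM = a_FM · x_M = 0.05 × 311.90 / 0.4340 = 15.595 / 0.4340 ≈ 35.9.

z_FM = 35.9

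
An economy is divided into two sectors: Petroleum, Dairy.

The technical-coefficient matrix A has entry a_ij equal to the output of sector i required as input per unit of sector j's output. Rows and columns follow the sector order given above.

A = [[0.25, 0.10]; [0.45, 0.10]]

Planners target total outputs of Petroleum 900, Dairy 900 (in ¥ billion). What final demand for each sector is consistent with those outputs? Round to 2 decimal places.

I − A =
  [   0.75    -0.10]
  [  -0.45     0.90]
d = (I − A) x:
  d_1 = (+0.75)·900 + (-0.10)·900 = 585.00
  d_2 = (-0.45)·900 + (+0.90)·900 = 405.00

d_1 = 585.00, d_2 = 405.00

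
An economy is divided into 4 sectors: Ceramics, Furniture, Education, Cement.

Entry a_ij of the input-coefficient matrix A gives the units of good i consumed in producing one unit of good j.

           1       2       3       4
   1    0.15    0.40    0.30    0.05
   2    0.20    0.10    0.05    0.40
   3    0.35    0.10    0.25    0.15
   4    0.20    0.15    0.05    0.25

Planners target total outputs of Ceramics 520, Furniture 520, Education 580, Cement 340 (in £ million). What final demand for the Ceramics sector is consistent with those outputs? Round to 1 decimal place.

d_1 = 43.0

I − A =
  [   0.85    -0.40    -0.30    -0.05]
  [  -0.20     0.90    -0.05    -0.40]
  [  -0.35    -0.10     0.75    -0.15]
  [  -0.20    -0.15    -0.05     0.75]
d = (I − A) x:
  d_1 = (+0.85)·520 + (-0.40)·520 + (-0.30)·580 + (-0.05)·340 = 43.0
  d_2 = (-0.20)·520 + (+0.90)·520 + (-0.05)·580 + (-0.40)·340 = 199.0
  d_3 = (-0.35)·520 + (-0.10)·520 + (+0.75)·580 + (-0.15)·340 = 150.0
  d_4 = (-0.20)·520 + (-0.15)·520 + (-0.05)·580 + (+0.75)·340 = 44.0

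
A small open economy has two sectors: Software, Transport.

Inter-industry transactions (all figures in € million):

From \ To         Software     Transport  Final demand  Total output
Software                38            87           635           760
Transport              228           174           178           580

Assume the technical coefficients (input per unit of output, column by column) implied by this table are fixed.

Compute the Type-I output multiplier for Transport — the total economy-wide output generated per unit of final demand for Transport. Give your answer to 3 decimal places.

m_2 = 1.774

Technical coefficients a_ij = z_ij / X_j:
  a_11 = 38/760 = 0.05, a_21 = 228/760 = 0.30
  a_12 = 87/580 = 0.15, a_22 = 174/580 = 0.30
I − A =
  [   0.95    -0.15]
  [  -0.30     0.70]
det(I−A) = (0.95)(0.70) − (-0.15)(-0.30) = 0.6200
adj(I−A) = [[0.70, 0.15], [0.30, 0.95]]
(I − A)⁻¹ = adj(I−A) / det(I−A) ≈
  [   1.1290     0.2419]
  [   0.4839     1.5323]
The output multiplier for sector j is the column-j sum of the Leontief inverse (I − A)⁻¹ = adj(I−A) / det(I−A).
Column 2 of adj(I−A): (0.15, 0.95); det(I−A) = 0.6200.
m_2 = (0.15 + 0.95) / 0.6200 = 1.10 / 0.6200 ≈ 1.774.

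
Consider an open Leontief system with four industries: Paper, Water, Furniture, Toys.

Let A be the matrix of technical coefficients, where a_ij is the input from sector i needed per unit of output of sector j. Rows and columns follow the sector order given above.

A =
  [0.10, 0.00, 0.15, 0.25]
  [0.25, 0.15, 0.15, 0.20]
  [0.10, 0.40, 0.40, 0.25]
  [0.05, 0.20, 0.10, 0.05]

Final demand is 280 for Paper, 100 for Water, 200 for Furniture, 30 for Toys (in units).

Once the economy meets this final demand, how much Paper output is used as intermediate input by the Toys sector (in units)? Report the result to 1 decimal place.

z_14 = 62.0

I − A =
  [   0.90     0.00    -0.15    -0.25]
  [  -0.25     0.85    -0.15    -0.20]
  [  -0.10    -0.40     0.60    -0.25]
  [  -0.05    -0.20    -0.10     0.95]
Compute the cofactors C_ij = (−1)^(i+j)·(3×3 minor ij) of I−A; the adjugate is their transpose:
adj(I−A) = Cᵀ =
  [ 0.366750   0.104500   0.143875   0.156375]
  [ 0.160375   0.464375   0.187750   0.189375]
  [ 0.198875   0.387000   0.667625   0.309500]
  [ 0.074000   0.144000   0.117375   0.377250]
det(I−A) = Σ_j (I−A)_1j·C_1j = (0.90)(0.366750) + (0.00)(0.160375) + (-0.15)(0.198875) + (-0.25)(0.074000) = 0.28174375
(I − A)⁻¹ = adj(I−A) / det(I−A) ≈
  [   1.3017     0.3709     0.5107     0.5550]
  [   0.5692     1.6482     0.6664     0.6722]
  [   0.7059     1.3736     2.3696     1.0985]
  [   0.2627     0.5111     0.4166     1.3390]
First solve x = (I − A)⁻¹ d = adj(I−A)·d / det(I−A); in particular x_4 = (0.074000·280 + 0.144000·100 + 0.117375·200 + 0.377250·30) / 0.28174375 = 69.9125 / 0.28174375 ≈ 248.142.
Intermediate flow from 1 to 4: z_14 = a_14 · x_4 = 0.25 × 69.9125 / 0.28174375 = 17.478125 / 0.28174375 ≈ 62.0.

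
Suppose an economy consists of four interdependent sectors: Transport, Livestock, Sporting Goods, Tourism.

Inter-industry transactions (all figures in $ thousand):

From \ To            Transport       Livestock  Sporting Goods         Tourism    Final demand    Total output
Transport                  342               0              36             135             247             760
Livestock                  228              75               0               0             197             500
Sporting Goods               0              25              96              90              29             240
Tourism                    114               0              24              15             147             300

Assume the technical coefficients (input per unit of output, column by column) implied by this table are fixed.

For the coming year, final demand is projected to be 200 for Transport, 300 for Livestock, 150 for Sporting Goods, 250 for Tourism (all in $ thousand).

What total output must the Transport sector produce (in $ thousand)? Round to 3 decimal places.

x_1 = 885.338

Technical coefficients a_ij = z_ij / X_j:
  a_11 = 342/760 = 0.45, a_21 = 228/760 = 0.30, a_31 = 0/760 = 0.00, a_41 = 114/760 = 0.15
  a_12 = 0/500 = 0.00, a_22 = 75/500 = 0.15, a_32 = 25/500 = 0.05, a_42 = 0/500 = 0.00
  a_13 = 36/240 = 0.15, a_23 = 0/240 = 0.00, a_33 = 96/240 = 0.40, a_43 = 24/240 = 0.10
  a_14 = 135/300 = 0.45, a_24 = 0/300 = 0.00, a_34 = 90/300 = 0.30, a_44 = 15/300 = 0.05
I − A =
  [   0.55     0.00    -0.15    -0.45]
  [  -0.30     0.85     0.00     0.00]
  [   0.00    -0.05     0.60    -0.30]
  [  -0.15     0.00    -0.10     0.95]
Compute the cofactors C_ij = (−1)^(i+j)·(3×3 minor ij) of I−A; the adjugate is their transpose:
adj(I−A) = Cᵀ =
  [ 0.459000   0.009375   0.159375   0.267750]
  [ 0.162000   0.249750   0.056250   0.094500]
  [ 0.052500   0.022750   0.386750   0.147000]
  [ 0.078000   0.003875   0.065875   0.278250]
det(I−A) = Σ_j (I−A)_1j·C_1j = (0.55)(0.459000) + (0.00)(0.162000) + (-0.15)(0.052500) + (-0.45)(0.078000) = 0.209475
(I − A)⁻¹ = adj(I−A) / det(I−A) ≈
  [   2.1912     0.0448     0.7608     1.2782]
  [   0.7734     1.1923     0.2685     0.4511]
  [   0.2506     0.1086     1.8463     0.7018]
  [   0.3724     0.0185     0.3145     1.3283]
x = (I − A)⁻¹ d = adj(I−A)·d / det(I−A), with det(I−A) = 0.209475:
  x_1 = (0.459000·200 + 0.009375·300 + 0.159375·150 + 0.267750·250) / 0.209475 = 185.45625 / 0.209475 ≈ 885.338
  x_2 = (0.162000·200 + 0.249750·300 + 0.056250·150 + 0.094500·250) / 0.209475 = 139.3875 / 0.209475 ≈ 665.414
  x_3 = (0.052500·200 + 0.022750·300 + 0.386750·150 + 0.147000·250) / 0.209475 = 112.0875 / 0.209475 ≈ 535.088
  x_4 = (0.078000·200 + 0.003875·300 + 0.065875·150 + 0.278250·250) / 0.209475 = 96.20625 / 0.209475 ≈ 459.273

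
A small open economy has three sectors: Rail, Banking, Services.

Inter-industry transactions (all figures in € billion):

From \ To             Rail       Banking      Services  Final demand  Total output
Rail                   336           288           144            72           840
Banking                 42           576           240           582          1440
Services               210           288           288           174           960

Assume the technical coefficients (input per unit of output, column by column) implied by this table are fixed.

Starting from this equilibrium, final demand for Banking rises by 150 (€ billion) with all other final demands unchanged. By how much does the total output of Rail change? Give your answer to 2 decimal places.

Δx_1 = 142.86

Technical coefficients a_ij = z_ij / X_j:
  a_11 = 336/840 = 0.40, a_21 = 42/840 = 0.05, a_31 = 210/840 = 0.25
  a_12 = 288/1440 = 0.20, a_22 = 576/1440 = 0.40, a_32 = 288/1440 = 0.20
  a_13 = 144/960 = 0.15, a_23 = 240/960 = 0.25, a_33 = 288/960 = 0.30
I − A =
  [   0.60    -0.20    -0.15]
  [  -0.05     0.60    -0.25]
  [  -0.25    -0.20     0.70]
Cofactors of I−A, C_ij = (−1)^(i+j)·(minor ij) (rows/columns in the sector order above):
  C_11 = (0.60)(0.70) − (-0.25)(-0.20) = 0.3700
  C_12 = −[(-0.05)(0.70) − (-0.25)(-0.25)] = 0.0975
  C_13 = (-0.05)(-0.20) − (0.60)(-0.25) = 0.1600
  C_21 = −[(-0.20)(0.70) − (-0.15)(-0.20)] = 0.1700
  C_22 = (0.60)(0.70) − (-0.15)(-0.25) = 0.3825
  C_23 = −[(0.60)(-0.20) − (-0.20)(-0.25)] = 0.1700
  C_31 = (-0.20)(-0.25) − (-0.15)(0.60) = 0.1400
  C_32 = −[(0.60)(-0.25) − (-0.15)(-0.05)] = 0.1575
  C_33 = (0.60)(0.60) − (-0.20)(-0.05) = 0.3500
det(I−A) = Σ_j (I−A)_1j·C_1j = (0.60)(0.3700) + (-0.20)(0.0975) + (-0.15)(0.1600) = 0.1785
adj(I−A) = Cᵀ =
  [ 0.3700   0.1700   0.1400]
  [ 0.0975   0.3825   0.1575]
  [ 0.1600   0.1700   0.3500]
(I − A)⁻¹ = adj(I−A) / det(I−A) ≈
  [   2.0728     0.9524     0.7843]
  [   0.5462     2.1429     0.8824]
  [   0.8964     0.9524     1.9608]
Δx = (I − A)⁻¹ Δd with Δd having +150 in the Banking component and 0 elsewhere.
So Δx_1 = L_12 · (+150), where L_12 = adj(I−A)_12 / det(I−A) = 0.1700 / 0.1785.
Δx_1 = 0.1700 × (+150) / 0.1785 = 25.50 / 0.1785 ≈ 142.86.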